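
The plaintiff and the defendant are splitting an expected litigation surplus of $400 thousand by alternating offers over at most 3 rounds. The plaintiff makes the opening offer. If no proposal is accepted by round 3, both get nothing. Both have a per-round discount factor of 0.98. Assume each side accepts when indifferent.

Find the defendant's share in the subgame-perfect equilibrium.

Work backward from the last round.
Round 3 (the plaintiff proposes): rejection yields 0 for the defendant; the plaintiff offers 0 and keeps 400.
Round 2 (the defendant proposes): the plaintiff can get 400 next round, worth 0.98 × 400 = 392 now; the defendant offers that and keeps 8.
Round 1 (the plaintiff proposes): the defendant can get 8 next round, worth 0.98 × 8 = 7.84 now, so the plaintiff offers 7.84, keeping 392.16.

7.84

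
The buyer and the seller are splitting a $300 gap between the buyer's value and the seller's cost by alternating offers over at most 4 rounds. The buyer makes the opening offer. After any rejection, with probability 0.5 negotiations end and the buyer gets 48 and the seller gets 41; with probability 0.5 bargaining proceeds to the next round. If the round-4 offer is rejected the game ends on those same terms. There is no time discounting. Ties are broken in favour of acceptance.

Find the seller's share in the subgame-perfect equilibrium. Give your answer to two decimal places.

120.13

Round 4 (the seller proposes): the buyer gets 48 if talks fail, so the seller offers 48 and keeps 252.
Round 3 (the buyer proposes): rejecting gives the seller an expected 0.5 × 252 + 0.5 × 41 = 146.5, so the buyer offers 146.5, keeping 153.5.
Round 2 (the seller proposes): rejecting gives the buyer an expected 0.5 × 153.5 + 0.5 × 48 = 100.75; the seller offers that and keeps 199.25.
Round 1 (the buyer proposes): rejecting gives the seller an expected 0.5 × 199.25 + 0.5 × 41 = 120.125; the buyer offers that and keeps 179.875.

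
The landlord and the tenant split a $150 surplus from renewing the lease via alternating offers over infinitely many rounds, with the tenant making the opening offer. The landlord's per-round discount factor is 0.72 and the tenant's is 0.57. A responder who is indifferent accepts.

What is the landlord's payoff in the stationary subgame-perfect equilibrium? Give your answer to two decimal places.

78.77

When the tenant proposes, the landlord accepts any offer worth at least 0.72 times what the landlord would get by proposing next round; and vice versa.
This gives x = 150 − 0.72y and y = 150 − 0.57x, where x and y are each side's share when it proposes.
Hence (1 − 0.72·0.57)x = 150(1 − 0.72), i.e. 0.5896·x = 42.
x ≈ 71.2347; the landlord's share is 150 − x ≈ 78.7653.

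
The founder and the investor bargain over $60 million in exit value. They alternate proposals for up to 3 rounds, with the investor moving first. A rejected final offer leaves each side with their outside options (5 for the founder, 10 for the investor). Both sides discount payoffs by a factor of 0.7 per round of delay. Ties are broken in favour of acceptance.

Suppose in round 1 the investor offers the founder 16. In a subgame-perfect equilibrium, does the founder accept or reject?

Accept

Work out the founder's continuation value if the offer is rejected.
Round 3 (the investor proposes): the founder gets 5 if talks fail, so the investor offers 5 and keeps 55.
Round 2 (the founder proposes): the investor can get 55 next round, worth 0.7 × 55 = 38.5 now; the founder offers that and keeps 21.5.
So by rejecting in round 1, the founder gets 21.5 next round, worth 0.7 × 21.5 = 15.05 now.
Offer 16 ≥ 15.05, so the founder accepts.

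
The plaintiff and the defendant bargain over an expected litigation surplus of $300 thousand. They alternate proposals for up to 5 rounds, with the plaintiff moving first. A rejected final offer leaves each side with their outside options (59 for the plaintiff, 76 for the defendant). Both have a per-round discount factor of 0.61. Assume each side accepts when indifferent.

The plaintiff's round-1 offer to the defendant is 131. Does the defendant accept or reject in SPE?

Round 5 (the plaintiff proposes): the defendant gets 76 if talks fail, so the plaintiff offers 76 and keeps 224.
Round 4 (the defendant proposes): the plaintiff can get 224 next round, worth 0.61 × 224 = 136.64 now; the defendant offers that and keeps 163.36.
Round 3 (the plaintiff proposes): the defendant can get 163.36 next round, worth 0.61 × 163.36 = 99.6496 now, so the plaintiff offers 99.6496, keeping 200.3504.
Round 2 (the defendant proposes): the plaintiff can get 200.3504 next round, worth 0.61 × 200.3504 = 122.213744 now, so the defendant offers 122.213744, keeping 177.786256.
So by rejecting in round 1, the defendant gets 177.786256 next round, worth 0.61 × 177.786256 = 108.44961616 now.
Offer 131 ≥ 108.44961616, so the defendant accepts.

Accept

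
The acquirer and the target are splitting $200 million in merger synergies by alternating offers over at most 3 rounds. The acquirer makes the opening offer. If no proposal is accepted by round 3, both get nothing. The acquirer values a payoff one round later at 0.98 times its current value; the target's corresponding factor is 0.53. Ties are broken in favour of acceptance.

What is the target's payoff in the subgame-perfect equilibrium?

2.12

Round 3 (the acquirer proposes): the target will accept anything ≥ 0, so the acquirer offers 0 and keeps 200.
Round 2 (the target proposes): the acquirer can get 200 next round, worth 0.98 × 200 = 196 now, so the target offers 196, keeping 4.
Round 1 (the acquirer proposes): the target can get 4 next round, worth 0.53 × 4 = 2.12 now. The acquirer offers 2.12 and keeps 200 − 2.12 = 197.88.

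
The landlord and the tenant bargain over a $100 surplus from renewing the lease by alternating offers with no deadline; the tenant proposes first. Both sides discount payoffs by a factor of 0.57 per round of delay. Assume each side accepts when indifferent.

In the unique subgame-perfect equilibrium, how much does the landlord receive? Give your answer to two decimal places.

When the tenant proposes, the landlord accepts any offer worth at least 0.57 times what the landlord would get by proposing next round; and vice versa.
This gives x = 100 − 0.57y and y = 100 − 0.57x, where x and y are each side's share when it proposes.
Hence (1 − 0.57·0.57)x = 100(1 − 0.57), i.e. 0.6751·x = 43.
x ≈ 63.6943; the landlord's share is 100 − x ≈ 36.3057.

36.31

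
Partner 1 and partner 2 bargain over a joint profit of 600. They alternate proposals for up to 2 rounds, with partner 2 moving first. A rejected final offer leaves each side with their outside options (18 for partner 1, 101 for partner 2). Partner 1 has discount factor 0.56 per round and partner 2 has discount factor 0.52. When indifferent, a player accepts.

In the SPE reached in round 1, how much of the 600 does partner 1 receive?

279.44

Solve by backward induction from round 2.
Round 2 (partner 1 proposes): partner 2 gets 101 if talks fail, so partner 1 offers 101 and keeps 499.
Round 1 (partner 2 proposes): partner 1 can get 499 next round, worth 0.56 × 499 = 279.44 now. Partner 2 offers 279.44 and keeps 600 − 279.44 = 320.56.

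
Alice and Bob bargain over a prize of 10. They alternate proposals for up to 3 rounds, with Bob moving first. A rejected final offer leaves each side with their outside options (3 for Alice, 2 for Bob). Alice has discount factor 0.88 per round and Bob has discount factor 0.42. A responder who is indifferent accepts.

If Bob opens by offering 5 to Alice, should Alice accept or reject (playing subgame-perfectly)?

Round 3 (Bob proposes): Alice gets 3 if talks fail, so Bob offers 3 and keeps 7.
Round 2 (Alice proposes): Bob can get 7 next round, worth 0.42 × 7 = 2.94 now. Alice offers 2.94 and keeps 10 − 2.94 = 7.06.
So by rejecting in round 1, Alice gets 7.06 next round, worth 0.88 × 7.06 = 6.2128 now.
Offer 5 < 6.2128, so Alice rejects.

Reject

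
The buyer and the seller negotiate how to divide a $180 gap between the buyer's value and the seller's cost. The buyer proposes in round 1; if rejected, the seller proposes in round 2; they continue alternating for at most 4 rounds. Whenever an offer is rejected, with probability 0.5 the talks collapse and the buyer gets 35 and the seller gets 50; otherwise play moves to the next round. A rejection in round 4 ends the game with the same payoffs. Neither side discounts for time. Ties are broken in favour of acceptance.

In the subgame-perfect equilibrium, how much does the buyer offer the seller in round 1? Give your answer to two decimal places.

By backward induction:
Round 4 (the seller proposes): the buyer gets 35 if talks fail, so the seller offers 35 and keeps 145.
Round 3 (the buyer proposes): rejecting gives the seller an expected 0.5 × 145 + 0.5 × 50 = 97.5, so the buyer offers 97.5, keeping 82.5.
Round 2 (the seller proposes): rejecting gives the buyer an expected 0.5 × 82.5 + 0.5 × 35 = 58.75, so the seller offers 58.75, keeping 121.25.
Round 1 (the buyer proposes): rejecting gives the seller an expected 0.5 × 121.25 + 0.5 × 50 = 85.625, so the buyer offers 85.625, keeping 94.375.

85.63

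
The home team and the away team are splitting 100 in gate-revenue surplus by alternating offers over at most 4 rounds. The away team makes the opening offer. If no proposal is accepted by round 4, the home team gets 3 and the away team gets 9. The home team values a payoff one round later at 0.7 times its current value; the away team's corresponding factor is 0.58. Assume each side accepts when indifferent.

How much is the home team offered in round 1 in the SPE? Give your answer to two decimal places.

Round 4 (the home team proposes): the away team gets 9 if talks fail, so the home team offers 9 and keeps 91.
Round 3 (the away team proposes): the home team can get 91 next round, worth 0.7 × 91 = 63.7 now, so the away team offers 63.7, keeping 36.3.
Round 2 (the home team proposes): the away team can get 36.3 next round, worth 0.58 × 36.3 = 21.054 now, so the home team offers 21.054, keeping 78.946.
Round 1 (the away team proposes): the home team can get 78.946 next round, worth 0.7 × 78.946 = 55.2622 now. The away team offers 55.2622 and keeps 100 − 55.2622 = 44.7378.

55.26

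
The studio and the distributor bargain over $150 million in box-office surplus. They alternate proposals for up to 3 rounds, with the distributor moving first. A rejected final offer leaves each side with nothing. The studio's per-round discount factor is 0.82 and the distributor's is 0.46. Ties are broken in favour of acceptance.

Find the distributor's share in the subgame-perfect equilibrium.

Solve by backward induction from round 3.
Round 3 (the distributor proposes): rejection yields 0 for the studio; the distributor offers 0 and keeps 150.
Round 2 (the studio proposes): the distributor can get 150 next round, worth 0.46 × 150 = 69 now. The studio offers 69 and keeps 150 − 69 = 81.
Round 1 (the distributor proposes): the studio can get 81 next round, worth 0.82 × 81 = 66.42 now; the distributor offers that and keeps 83.58.

83.58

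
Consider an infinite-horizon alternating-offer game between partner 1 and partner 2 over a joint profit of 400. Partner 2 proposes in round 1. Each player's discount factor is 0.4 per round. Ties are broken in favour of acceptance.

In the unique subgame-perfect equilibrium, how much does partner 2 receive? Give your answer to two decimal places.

285.71

When partner 2 proposes, partner 1 accepts any offer worth at least 0.4 times what partner 1 would get by proposing next round; and vice versa.
This gives x = 400 − 0.4y and y = 400 − 0.4x, where x and y are each side's share when it proposes.
Hence (1 − 0.4·0.4)x = 400(1 − 0.4), i.e. 0.84·x = 240.
x ≈ 285.7143; partner 1's share is 400 − x ≈ 114.2857.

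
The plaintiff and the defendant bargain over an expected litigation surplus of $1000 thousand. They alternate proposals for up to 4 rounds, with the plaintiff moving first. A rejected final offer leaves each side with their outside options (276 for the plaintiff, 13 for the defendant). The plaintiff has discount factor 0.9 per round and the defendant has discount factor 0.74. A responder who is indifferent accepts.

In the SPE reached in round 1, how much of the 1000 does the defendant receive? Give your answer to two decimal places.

By backward induction:
Round 4 (the defendant proposes): the plaintiff gets 276 if talks fail, so the defendant offers 276 and keeps 724.
Round 3 (the plaintiff proposes): the defendant can get 724 next round, worth 0.74 × 724 = 535.76 now, so the plaintiff offers 535.76, keeping 464.24.
Round 2 (the defendant proposes): the plaintiff can get 464.24 next round, worth 0.9 × 464.24 = 417.816 now; the defendant offers that and keeps 582.184.
Round 1 (the plaintiff proposes): the defendant can get 582.184 next round, worth 0.74 × 582.184 = 430.81616 now; the plaintiff offers that and keeps 569.18384.

430.82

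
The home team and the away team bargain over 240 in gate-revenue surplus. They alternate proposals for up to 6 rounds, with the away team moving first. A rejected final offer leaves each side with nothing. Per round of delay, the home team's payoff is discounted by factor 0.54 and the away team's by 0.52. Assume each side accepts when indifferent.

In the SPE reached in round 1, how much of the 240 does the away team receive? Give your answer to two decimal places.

Work backward from the last round.
Round 6 (the home team proposes): rejection yields 0 for the away team; the home team offers 0 and keeps 240.
Round 5 (the away team proposes): the home team can get 240 next round, worth 0.54 × 240 = 129.6 now; the away team offers that and keeps 110.4.
Round 4 (the home team proposes): the away team can get 110.4 next round, worth 0.52 × 110.4 = 57.408 now. The home team offers 57.408 and keeps 240 − 57.408 = 182.592.
Round 3 (the away team proposes): the home team can get 182.592 next round, worth 0.54 × 182.592 = 98.59968 now. The away team offers 98.59968 and keeps 240 − 98.59968 = 141.40032.
Round 2 (the home team proposes): the away team can get 141.40032 next round, worth 0.52 × 141.40032 = 73.5281664 now; the home team offers that and keeps 166.4718336.
Round 1 (the away team proposes): the home team can get 166.4718336 next round, worth 0.54 × 166.4718336 = 89.894790144 now, so the away team offers 89.894790144, keeping 150.105209856.

150.11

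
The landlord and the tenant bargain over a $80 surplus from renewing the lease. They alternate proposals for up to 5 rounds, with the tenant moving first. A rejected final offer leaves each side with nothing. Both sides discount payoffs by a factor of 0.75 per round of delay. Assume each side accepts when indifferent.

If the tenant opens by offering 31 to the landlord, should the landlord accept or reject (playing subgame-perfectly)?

Work out the landlord's continuation value if the offer is rejected.
Round 5 (the tenant proposes): the landlord will accept anything ≥ 0, so the tenant offers 0 and keeps 80.
Round 4 (the landlord proposes): the tenant can get 80 next round, worth 0.75 × 80 = 60 now, so the landlord offers 60, keeping 20.
Round 3 (the tenant proposes): the landlord can get 20 next round, worth 0.75 × 20 = 15 now, so the tenant offers 15, keeping 65.
Round 2 (the landlord proposes): the tenant can get 65 next round, worth 0.75 × 65 = 48.75 now; the landlord offers that and keeps 31.25.
So by rejecting in round 1, the landlord gets 31.25 next round, worth 0.75 × 31.25 = 23.4375 now.
Offer 31 ≥ 23.4375, so the landlord accepts.

Accept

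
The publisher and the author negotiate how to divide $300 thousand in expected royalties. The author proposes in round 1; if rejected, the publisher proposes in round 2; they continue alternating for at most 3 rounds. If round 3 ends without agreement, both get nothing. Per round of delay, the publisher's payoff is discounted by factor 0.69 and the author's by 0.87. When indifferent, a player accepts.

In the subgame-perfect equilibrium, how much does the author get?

273.09

Round 3 (the author proposes): rejection yields 0 for the publisher; the author offers 0 and keeps 300.
Round 2 (the publisher proposes): the author can get 300 next round, worth 0.87 × 300 = 261 now, so the publisher offers 261, keeping 39.
Round 1 (the author proposes): the publisher can get 39 next round, worth 0.69 × 39 = 26.91 now, so the author offers 26.91, keeping 273.09.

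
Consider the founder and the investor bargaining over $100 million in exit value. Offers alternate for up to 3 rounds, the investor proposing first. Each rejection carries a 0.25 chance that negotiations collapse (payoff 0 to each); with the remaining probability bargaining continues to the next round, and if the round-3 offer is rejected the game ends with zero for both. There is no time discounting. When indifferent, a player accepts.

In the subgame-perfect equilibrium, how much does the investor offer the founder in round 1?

18.75

Round 3 (the investor proposes): the founder will accept anything ≥ 0, so the investor offers 0 and keeps 100.
Round 2 (the founder proposes): rejecting gives the investor an expected 0.75 × 100 = 75; the founder offers that and keeps 25.
Round 1 (the investor proposes): rejecting gives the founder an expected 0.75 × 25 = 18.75, so the investor offers 18.75, keeping 81.25.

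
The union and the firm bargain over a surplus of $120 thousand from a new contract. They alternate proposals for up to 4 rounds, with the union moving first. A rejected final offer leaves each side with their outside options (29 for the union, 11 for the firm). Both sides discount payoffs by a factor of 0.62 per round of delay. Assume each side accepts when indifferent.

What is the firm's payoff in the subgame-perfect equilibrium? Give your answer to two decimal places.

49.96

By backward induction:
Round 4 (the firm proposes): the union gets 29 if talks fail, so the firm offers 29 and keeps 91.
Round 3 (the union proposes): the firm can get 91 next round, worth 0.62 × 91 = 56.42 now; the union offers that and keeps 63.58.
Round 2 (the firm proposes): the union can get 63.58 next round, worth 0.62 × 63.58 = 39.4196 now. The firm offers 39.4196 and keeps 120 − 39.4196 = 80.5804.
Round 1 (the union proposes): the firm can get 80.5804 next round, worth 0.62 × 80.5804 = 49.959848 now; the union offers that and keeps 70.040152.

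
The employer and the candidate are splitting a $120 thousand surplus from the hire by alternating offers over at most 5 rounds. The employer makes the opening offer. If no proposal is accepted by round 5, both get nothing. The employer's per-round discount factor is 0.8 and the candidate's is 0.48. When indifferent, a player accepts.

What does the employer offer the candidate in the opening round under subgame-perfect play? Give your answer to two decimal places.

Solve by backward induction from round 5.
Round 5 (the employer proposes): the candidate will accept anything ≥ 0, so the employer offers 0 and keeps 120.
Round 4 (the candidate proposes): the employer can get 120 next round, worth 0.8 × 120 = 96 now; the candidate offers that and keeps 24.
Round 3 (the employer proposes): the candidate can get 24 next round, worth 0.48 × 24 = 11.52 now. The employer offers 11.52 and keeps 120 − 11.52 = 108.48.
Round 2 (the candidate proposes): the employer can get 108.48 next round, worth 0.8 × 108.48 = 86.784 now, so the candidate offers 86.784, keeping 33.216.
Round 1 (the employer proposes): the candidate can get 33.216 next round, worth 0.48 × 33.216 = 15.94368 now, so the employer offers 15.94368, keeping 104.05632.

15.94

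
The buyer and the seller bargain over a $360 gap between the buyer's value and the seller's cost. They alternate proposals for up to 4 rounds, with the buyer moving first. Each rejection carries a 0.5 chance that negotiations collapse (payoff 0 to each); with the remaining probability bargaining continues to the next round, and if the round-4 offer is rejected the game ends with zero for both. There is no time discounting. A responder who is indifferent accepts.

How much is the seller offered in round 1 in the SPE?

135

Round 4 (the seller proposes): the buyer will accept anything ≥ 0, so the seller offers 0 and keeps 360.
Round 3 (the buyer proposes): rejecting gives the seller an expected 0.5 × 360 = 180. The buyer offers 180 and keeps 360 − 180 = 180.
Round 2 (the seller proposes): rejecting gives the buyer an expected 0.5 × 180 = 90, so the seller offers 90, keeping 270.
Round 1 (the buyer proposes): rejecting gives the seller an expected 0.5 × 270 = 135. The buyer offers 135 and keeps 360 − 135 = 225.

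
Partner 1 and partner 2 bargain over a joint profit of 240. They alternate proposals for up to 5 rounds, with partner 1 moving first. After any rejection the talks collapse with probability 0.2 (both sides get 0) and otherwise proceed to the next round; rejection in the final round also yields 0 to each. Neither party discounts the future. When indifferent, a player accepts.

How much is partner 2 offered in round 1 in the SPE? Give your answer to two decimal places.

62.98

Round 5 (partner 1 proposes): rejection yields 0 for partner 2; partner 1 offers 0 and keeps 240.
Round 4 (partner 2 proposes): rejecting gives partner 1 an expected 0.8 × 240 = 192, so partner 2 offers 192, keeping 48.
Round 3 (partner 1 proposes): rejecting gives partner 2 an expected 0.8 × 48 = 38.4, so partner 1 offers 38.4, keeping 201.6.
Round 2 (partner 2 proposes): rejecting gives partner 1 an expected 0.8 × 201.6 = 161.28. Partner 2 offers 161.28 and keeps 240 − 161.28 = 78.72.
Round 1 (partner 1 proposes): rejecting gives partner 2 an expected 0.8 × 78.72 = 62.976, so partner 1 offers 62.976, keeping 177.024.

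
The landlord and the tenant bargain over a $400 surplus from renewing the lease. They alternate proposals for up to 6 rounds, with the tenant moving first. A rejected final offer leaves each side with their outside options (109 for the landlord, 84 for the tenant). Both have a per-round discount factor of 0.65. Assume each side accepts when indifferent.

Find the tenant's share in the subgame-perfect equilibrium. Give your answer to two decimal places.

Round 6 (the landlord proposes): the tenant gets 84 if talks fail, so the landlord offers 84 and keeps 316.
Round 5 (the tenant proposes): the landlord can get 316 next round, worth 0.65 × 316 = 205.4 now, so the tenant offers 205.4, keeping 194.6.
Round 4 (the landlord proposes): the tenant can get 194.6 next round, worth 0.65 × 194.6 = 126.49 now, so the landlord offers 126.49, keeping 273.51.
Round 3 (the tenant proposes): the landlord can get 273.51 next round, worth 0.65 × 273.51 = 177.7815 now. The tenant offers 177.7815 and keeps 400 − 177.7815 = 222.2185.
Round 2 (the landlord proposes): the tenant can get 222.2185 next round, worth 0.65 × 222.2185 = 144.442025 now, so the landlord offers 144.442025, keeping 255.557975.
Round 1 (the tenant proposes): the landlord can get 255.557975 next round, worth 0.65 × 255.557975 = 166.11268375 now. The tenant offers 166.11268375 and keeps 400 − 166.11268375 = 233.88731625.

233.89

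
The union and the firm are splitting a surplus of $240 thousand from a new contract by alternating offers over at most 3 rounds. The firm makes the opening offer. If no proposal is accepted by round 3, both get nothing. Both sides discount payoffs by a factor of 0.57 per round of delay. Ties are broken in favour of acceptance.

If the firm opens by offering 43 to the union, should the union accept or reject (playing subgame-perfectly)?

Round 3 (the firm proposes): the union will accept anything ≥ 0, so the firm offers 0 and keeps 240.
Round 2 (the union proposes): the firm can get 240 next round, worth 0.57 × 240 = 136.8 now. The union offers 136.8 and keeps 240 − 136.8 = 103.2.
So by rejecting in round 1, the union gets 103.2 next round, worth 0.57 × 103.2 = 58.824 now.
Offer 43 < 58.824, so the union rejects.

Reject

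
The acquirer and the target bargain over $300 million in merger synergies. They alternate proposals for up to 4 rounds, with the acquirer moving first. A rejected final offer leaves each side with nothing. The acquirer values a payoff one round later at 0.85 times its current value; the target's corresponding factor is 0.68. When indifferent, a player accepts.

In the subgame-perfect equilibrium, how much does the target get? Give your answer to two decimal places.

148.51

By backward induction:
Round 4 (the target proposes): rejection yields 0 for the acquirer; the target offers 0 and keeps 300.
Round 3 (the acquirer proposes): the target can get 300 next round, worth 0.68 × 300 = 204 now, so the acquirer offers 204, keeping 96.
Round 2 (the target proposes): the acquirer can get 96 next round, worth 0.85 × 96 = 81.6 now; the target offers that and keeps 218.4.
Round 1 (the acquirer proposes): the target can get 218.4 next round, worth 0.68 × 218.4 = 148.512 now; the acquirer offers that and keeps 151.488.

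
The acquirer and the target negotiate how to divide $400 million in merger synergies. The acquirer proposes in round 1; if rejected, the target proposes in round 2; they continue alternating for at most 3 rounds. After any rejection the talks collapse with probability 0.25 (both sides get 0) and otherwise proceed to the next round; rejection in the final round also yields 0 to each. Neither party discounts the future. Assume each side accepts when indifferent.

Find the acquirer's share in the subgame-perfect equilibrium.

325

By backward induction:
Round 3 (the acquirer proposes): the target will accept anything ≥ 0, so the acquirer offers 0 and keeps 400.
Round 2 (the target proposes): rejecting gives the acquirer an expected 0.75 × 400 = 300; the target offers that and keeps 100.
Round 1 (the acquirer proposes): rejecting gives the target an expected 0.75 × 100 = 75, so the acquirer offers 75, keeping 325.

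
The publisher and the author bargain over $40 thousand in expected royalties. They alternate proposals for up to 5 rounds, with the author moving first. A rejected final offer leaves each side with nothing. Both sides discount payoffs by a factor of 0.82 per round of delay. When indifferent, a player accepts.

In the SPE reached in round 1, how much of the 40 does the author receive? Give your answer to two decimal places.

30.13

By backward induction:
Round 5 (the author proposes): rejection yields 0 for the publisher; the author offers 0 and keeps 40.
Round 4 (the publisher proposes): the author can get 40 next round, worth 0.82 × 40 = 32.8 now; the publisher offers that and keeps 7.2.
Round 3 (the author proposes): the publisher can get 7.2 next round, worth 0.82 × 7.2 = 5.904 now, so the author offers 5.904, keeping 34.096.
Round 2 (the publisher proposes): the author can get 34.096 next round, worth 0.82 × 34.096 = 27.95872 now. The publisher offers 27.95872 and keeps 40 − 27.95872 = 12.04128.
Round 1 (the author proposes): the publisher can get 12.04128 next round, worth 0.82 × 12.04128 = 9.8738496 now, so the author offers 9.8738496, keeping 30.1261504.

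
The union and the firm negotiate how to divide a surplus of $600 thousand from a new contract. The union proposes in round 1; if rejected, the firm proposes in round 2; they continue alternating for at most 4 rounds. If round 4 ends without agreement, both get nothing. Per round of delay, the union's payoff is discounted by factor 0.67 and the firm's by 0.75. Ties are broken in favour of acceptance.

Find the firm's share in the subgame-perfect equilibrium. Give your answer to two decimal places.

374.63

Round 4 (the firm proposes): rejection yields 0 for the union; the firm offers 0 and keeps 600.
Round 3 (the union proposes): the firm can get 600 next round, worth 0.75 × 600 = 450 now; the union offers that and keeps 150.
Round 2 (the firm proposes): the union can get 150 next round, worth 0.67 × 150 = 100.5 now; the firm offers that and keeps 499.5.
Round 1 (the union proposes): the firm can get 499.5 next round, worth 0.75 × 499.5 = 374.625 now; the union offers that and keeps 225.375.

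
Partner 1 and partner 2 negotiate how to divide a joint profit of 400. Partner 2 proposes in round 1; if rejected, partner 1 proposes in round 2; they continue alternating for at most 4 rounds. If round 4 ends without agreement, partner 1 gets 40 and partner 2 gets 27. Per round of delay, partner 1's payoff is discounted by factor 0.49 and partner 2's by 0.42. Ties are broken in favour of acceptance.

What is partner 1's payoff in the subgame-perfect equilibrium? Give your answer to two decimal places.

Round 4 (partner 1 proposes): partner 2 gets 27 if talks fail, so partner 1 offers 27 and keeps 373.
Round 3 (partner 2 proposes): partner 1 can get 373 next round, worth 0.49 × 373 = 182.77 now, so partner 2 offers 182.77, keeping 217.23.
Round 2 (partner 1 proposes): partner 2 can get 217.23 next round, worth 0.42 × 217.23 = 91.2366 now, so partner 1 offers 91.2366, keeping 308.7634.
Round 1 (partner 2 proposes): partner 1 can get 308.7634 next round, worth 0.49 × 308.7634 = 151.294066 now; partner 2 offers that and keeps 248.705934.

151.29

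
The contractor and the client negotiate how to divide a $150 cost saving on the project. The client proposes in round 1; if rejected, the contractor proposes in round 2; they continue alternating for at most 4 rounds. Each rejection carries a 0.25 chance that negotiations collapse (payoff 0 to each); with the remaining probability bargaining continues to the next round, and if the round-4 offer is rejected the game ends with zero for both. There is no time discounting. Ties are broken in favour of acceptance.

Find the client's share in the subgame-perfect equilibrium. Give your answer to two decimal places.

58.59

By backward induction:
Round 4 (the contractor proposes): rejection yields 0 for the client; the contractor offers 0 and keeps 150.
Round 3 (the client proposes): rejecting gives the contractor an expected 0.75 × 150 = 112.5. The client offers 112.5 and keeps 150 − 112.5 = 37.5.
Round 2 (the contractor proposes): rejecting gives the client an expected 0.75 × 37.5 = 28.125; the contractor offers that and keeps 121.875.
Round 1 (the client proposes): rejecting gives the contractor an expected 0.75 × 121.875 = 91.40625, so the client offers 91.40625, keeping 58.59375.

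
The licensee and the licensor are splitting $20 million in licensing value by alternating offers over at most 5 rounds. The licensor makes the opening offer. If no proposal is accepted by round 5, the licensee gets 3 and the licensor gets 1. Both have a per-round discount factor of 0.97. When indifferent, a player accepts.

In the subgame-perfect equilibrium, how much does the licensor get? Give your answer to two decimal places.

By backward induction:
Round 5 (the licensor proposes): the licensee gets 3 if talks fail, so the licensor offers 3 and keeps 17.
Round 4 (the licensee proposes): the licensor can get 17 next round, worth 0.97 × 17 = 16.49 now; the licensee offers that and keeps 3.51.
Round 3 (the licensor proposes): the licensee can get 3.51 next round, worth 0.97 × 3.51 = 3.4047 now, so the licensor offers 3.4047, keeping 16.5953.
Round 2 (the licensee proposes): the licensor can get 16.5953 next round, worth 0.97 × 16.5953 = 16.097441 now. The licensee offers 16.097441 and keeps 20 − 16.097441 = 3.902559.
Round 1 (the licensor proposes): the licensee can get 3.902559 next round, worth 0.97 × 3.902559 = 3.78548223 now. The licensor offers 3.78548223 and keeps 20 − 3.78548223 = 16.21451777.

16.21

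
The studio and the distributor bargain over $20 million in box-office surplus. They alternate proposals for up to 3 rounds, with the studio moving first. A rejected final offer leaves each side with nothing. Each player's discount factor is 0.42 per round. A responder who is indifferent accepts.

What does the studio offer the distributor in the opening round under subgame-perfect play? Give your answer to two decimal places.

4.87

Work backward from the last round.
Round 3 (the studio proposes): the distributor will accept anything ≥ 0, so the studio offers 0 and keeps 20.
Round 2 (the distributor proposes): the studio can get 20 next round, worth 0.42 × 20 = 8.4 now. The distributor offers 8.4 and keeps 20 − 8.4 = 11.6.
Round 1 (the studio proposes): the distributor can get 11.6 next round, worth 0.42 × 11.6 = 4.872 now. The studio offers 4.872 and keeps 20 − 4.872 = 15.128.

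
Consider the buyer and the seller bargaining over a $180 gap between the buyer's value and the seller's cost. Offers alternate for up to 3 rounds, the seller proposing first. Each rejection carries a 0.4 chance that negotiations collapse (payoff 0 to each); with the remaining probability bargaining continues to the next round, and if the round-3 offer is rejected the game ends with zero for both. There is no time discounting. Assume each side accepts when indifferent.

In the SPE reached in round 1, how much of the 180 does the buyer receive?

Round 3 (the seller proposes): the buyer will accept anything ≥ 0, so the seller offers 0 and keeps 180.
Round 2 (the buyer proposes): rejecting gives the seller an expected 0.6 × 180 = 108, so the buyer offers 108, keeping 72.
Round 1 (the seller proposes): rejecting gives the buyer an expected 0.6 × 72 = 43.2; the seller offers that and keeps 136.8.

43.2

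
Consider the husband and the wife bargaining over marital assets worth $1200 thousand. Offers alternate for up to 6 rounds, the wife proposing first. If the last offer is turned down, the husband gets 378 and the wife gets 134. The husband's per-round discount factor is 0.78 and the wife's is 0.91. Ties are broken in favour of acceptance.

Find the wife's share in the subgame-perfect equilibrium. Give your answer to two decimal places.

637.05

Solve by backward induction from round 6.
Round 6 (the husband proposes): the wife gets 134 if talks fail, so the husband offers 134 and keeps 1066.
Round 5 (the wife proposes): the husband can get 1066 next round, worth 0.78 × 1066 = 831.48 now; the wife offers that and keeps 368.52.
Round 4 (the husband proposes): the wife can get 368.52 next round, worth 0.91 × 368.52 = 335.3532 now, so the husband offers 335.3532, keeping 864.6468.
Round 3 (the wife proposes): the husband can get 864.6468 next round, worth 0.78 × 864.6468 = 674.424504 now, so the wife offers 674.424504, keeping 525.575496.
Round 2 (the husband proposes): the wife can get 525.575496 next round, worth 0.91 × 525.575496 = 478.27370136 now; the husband offers that and keeps 721.72629864.
Round 1 (the wife proposes): the husband can get 721.72629864 next round, worth 0.78 × 721.72629864 = 562.9465129392 now, so the wife offers 562.9465129392, keeping 637.0534870608.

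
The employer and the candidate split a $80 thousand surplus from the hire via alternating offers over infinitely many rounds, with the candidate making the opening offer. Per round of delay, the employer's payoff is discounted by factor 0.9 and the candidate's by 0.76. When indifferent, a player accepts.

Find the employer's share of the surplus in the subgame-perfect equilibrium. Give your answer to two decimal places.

In a stationary SPE each proposer offers the other exactly their discounted continuation value.
If the candidate keeps x when proposing and the employer keeps y when proposing, then x = 80 − 0.9y and y = 80 − 0.76x.
Solving: x = 80(1 − 0.9) / (1 − 0.76·0.9) = 8 / 0.316 ≈ 25.3165.
The employer gets 80 − 25.3165 ≈ 54.6835.

54.68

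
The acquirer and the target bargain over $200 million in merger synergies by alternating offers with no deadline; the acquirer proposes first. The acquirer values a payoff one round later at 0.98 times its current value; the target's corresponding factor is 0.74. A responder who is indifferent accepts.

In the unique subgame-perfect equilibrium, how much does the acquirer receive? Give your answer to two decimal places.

189.23

Let x be the acquirer's share when the acquirer proposes and y be the target's share when the target proposes.
The target accepts iff offered ≥ 0.74·y, so x = 200 − 0.74y. Symmetrically y = 200 − 0.98x.
Substituting: x = 200 − 0.74(200 − 0.98x), giving x(1 − 0.98·0.74) = 200(1 − 0.74).
So x = 200 × 0.26 / 0.2748 ≈ 189.2285, and the target receives 200 − x ≈ 10.7715.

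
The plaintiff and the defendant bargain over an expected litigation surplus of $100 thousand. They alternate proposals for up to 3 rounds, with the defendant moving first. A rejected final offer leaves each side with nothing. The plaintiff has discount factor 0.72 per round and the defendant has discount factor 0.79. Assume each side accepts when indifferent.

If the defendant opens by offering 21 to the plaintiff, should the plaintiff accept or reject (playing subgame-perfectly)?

Work out the plaintiff's continuation value if the offer is rejected.
Round 3 (the defendant proposes): the plaintiff will accept anything ≥ 0, so the defendant offers 0 and keeps 100.
Round 2 (the plaintiff proposes): the defendant can get 100 next round, worth 0.79 × 100 = 79 now, so the plaintiff offers 79, keeping 21.
So by rejecting in round 1, the plaintiff gets 21 next round, worth 0.72 × 21 = 15.12 now.
Offer 21 ≥ 15.12, so the plaintiff accepts.

Accept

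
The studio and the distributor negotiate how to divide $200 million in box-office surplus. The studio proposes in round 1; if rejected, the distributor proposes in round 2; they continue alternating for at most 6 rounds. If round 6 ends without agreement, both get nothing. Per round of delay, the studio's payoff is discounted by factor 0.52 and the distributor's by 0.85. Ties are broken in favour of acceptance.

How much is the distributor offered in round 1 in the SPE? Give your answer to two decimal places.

Round 6 (the distributor proposes): the studio will accept anything ≥ 0, so the distributor offers 0 and keeps 200.
Round 5 (the studio proposes): the distributor can get 200 next round, worth 0.85 × 200 = 170 now; the studio offers that and keeps 30.
Round 4 (the distributor proposes): the studio can get 30 next round, worth 0.52 × 30 = 15.6 now, so the distributor offers 15.6, keeping 184.4.
Round 3 (the studio proposes): the distributor can get 184.4 next round, worth 0.85 × 184.4 = 156.74 now. The studio offers 156.74 and keeps 200 − 156.74 = 43.26.
Round 2 (the distributor proposes): the studio can get 43.26 next round, worth 0.52 × 43.26 = 22.4952 now. The distributor offers 22.4952 and keeps 200 − 22.4952 = 177.5048.
Round 1 (the studio proposes): the distributor can get 177.5048 next round, worth 0.85 × 177.5048 = 150.87908 now; the studio offers that and keeps 49.12092.

150.88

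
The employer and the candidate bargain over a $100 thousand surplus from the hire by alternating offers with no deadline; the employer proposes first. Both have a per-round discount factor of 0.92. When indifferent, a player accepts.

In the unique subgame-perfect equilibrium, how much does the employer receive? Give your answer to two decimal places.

In a stationary SPE each proposer offers the other exactly their discounted continuation value.
If the employer keeps x when proposing and the candidate keeps y when proposing, then x = 100 − 0.92y and y = 100 − 0.92x.
Solving: x = 100(1 − 0.92) / (1 − 0.92·0.92) = 8 / 0.1536 ≈ 52.0833.
The candidate gets 100 − 52.0833 ≈ 47.9167.

52.08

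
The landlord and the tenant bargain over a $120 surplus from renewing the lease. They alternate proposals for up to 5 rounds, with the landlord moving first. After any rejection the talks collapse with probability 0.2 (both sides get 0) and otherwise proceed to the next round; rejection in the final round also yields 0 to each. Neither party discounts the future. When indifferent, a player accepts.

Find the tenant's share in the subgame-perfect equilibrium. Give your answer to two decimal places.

31.49

By backward induction:
Round 5 (the landlord proposes): the tenant will accept anything ≥ 0, so the landlord offers 0 and keeps 120.
Round 4 (the tenant proposes): rejecting gives the landlord an expected 0.8 × 120 = 96; the tenant offers that and keeps 24.
Round 3 (the landlord proposes): rejecting gives the tenant an expected 0.8 × 24 = 19.2; the landlord offers that and keeps 100.8.
Round 2 (the tenant proposes): rejecting gives the landlord an expected 0.8 × 100.8 = 80.64, so the tenant offers 80.64, keeping 39.36.
Round 1 (the landlord proposes): rejecting gives the tenant an expected 0.8 × 39.36 = 31.488; the landlord offers that and keeps 88.512.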